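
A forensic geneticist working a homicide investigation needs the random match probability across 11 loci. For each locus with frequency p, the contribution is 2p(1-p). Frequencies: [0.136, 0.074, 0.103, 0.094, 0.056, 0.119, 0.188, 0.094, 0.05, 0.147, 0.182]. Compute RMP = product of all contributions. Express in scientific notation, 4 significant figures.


Computing RMP for 11 loci:
Locus 1: 2 * 0.136 * 0.864 = 0.235008
Locus 2: 2 * 0.074 * 0.926 = 0.137048
Locus 3: 2 * 0.103 * 0.897 = 0.184782
Locus 4: 2 * 0.094 * 0.906 = 0.170328
Locus 5: 2 * 0.056 * 0.944 = 0.105728
Locus 6: 2 * 0.119 * 0.881 = 0.209678
Locus 7: 2 * 0.188 * 0.812 = 0.305312
Locus 8: 2 * 0.094 * 0.906 = 0.170328
Locus 9: 2 * 0.05 * 0.95 = 0.095
Locus 10: 2 * 0.147 * 0.853 = 0.250782
Locus 11: 2 * 0.182 * 0.818 = 0.297752
RMP = 8.290e-09

8.290e-09


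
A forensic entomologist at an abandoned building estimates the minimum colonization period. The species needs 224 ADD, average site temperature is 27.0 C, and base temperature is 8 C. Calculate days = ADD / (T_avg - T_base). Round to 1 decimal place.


Insect development time:
Effective temperature = avg_temp - T_base = 27.0 - 8 = 19.0 C
Days = ADD / effective_temp = 224 / 19.0 = 11.8 days

11.8


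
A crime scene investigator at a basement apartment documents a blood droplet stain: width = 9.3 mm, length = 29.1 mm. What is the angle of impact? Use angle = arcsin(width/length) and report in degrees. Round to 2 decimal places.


Blood spatter impact angle calculation:
width / length = 9.3 / 29.1 = 0.319588
angle = arcsin(0.319588)
angle = 18.64 degrees

18.64


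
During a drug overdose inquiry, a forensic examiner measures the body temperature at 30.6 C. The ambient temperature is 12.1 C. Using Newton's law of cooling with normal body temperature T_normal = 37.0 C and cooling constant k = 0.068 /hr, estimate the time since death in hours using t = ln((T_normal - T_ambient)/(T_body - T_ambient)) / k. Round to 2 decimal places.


Using Newton's law of cooling:
t = ln((T_normal - T_ambient) / (T_body - T_ambient)) / k
T_normal - T_ambient = 24.9
T_body - T_ambient = 18.5
Ratio = 1.345946
ln(ratio) = 0.297097
t = 0.297097 / 0.068 = 4.37 hours

4.37


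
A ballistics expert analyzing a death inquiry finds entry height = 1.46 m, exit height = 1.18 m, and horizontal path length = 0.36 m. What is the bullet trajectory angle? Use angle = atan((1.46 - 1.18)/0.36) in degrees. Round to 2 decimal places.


Bullet trajectory angle:
Height difference = 1.46 - 1.18 = 0.28 m
angle = atan(0.28 / 0.36)
angle = atan(0.777778)
angle = 37.87 degrees

37.87


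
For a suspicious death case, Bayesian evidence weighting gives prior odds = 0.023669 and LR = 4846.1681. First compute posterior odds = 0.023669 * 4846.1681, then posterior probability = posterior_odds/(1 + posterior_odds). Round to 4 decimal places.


Bayesian evidence evaluation:
Posterior odds = prior_odds * LR = 0.023669 * 4846.1681 = 114.704
Posterior probability = posterior_odds / (1 + posterior_odds)
= 114.704 / (1 + 114.704)
= 114.704 / 115.704
= 0.9914

0.9914


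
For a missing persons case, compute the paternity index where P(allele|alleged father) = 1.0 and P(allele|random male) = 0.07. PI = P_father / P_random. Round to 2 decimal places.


Paternity Index calculation:
PI = P(allele|father) / P(allele|random)
PI = 1.0 / 0.07
PI = 14.29

14.29


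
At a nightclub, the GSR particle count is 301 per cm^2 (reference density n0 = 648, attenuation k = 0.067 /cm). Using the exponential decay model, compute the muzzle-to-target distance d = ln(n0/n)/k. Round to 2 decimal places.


GSR distance calculation:
n0/n = 648 / 301 = 2.152824
ln(n0/n) = 0.76678
d = 0.76678 / 0.067 = 11.44 cm

11.44


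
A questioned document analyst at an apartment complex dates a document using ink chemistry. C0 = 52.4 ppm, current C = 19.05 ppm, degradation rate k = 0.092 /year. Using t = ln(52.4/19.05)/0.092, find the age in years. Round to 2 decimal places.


Document age estimation:
C0/C = 52.4 / 19.05 = 2.750656
ln(C0/C) = 1.011839
t = 1.011839 / 0.092 = 11.00 years

11.00


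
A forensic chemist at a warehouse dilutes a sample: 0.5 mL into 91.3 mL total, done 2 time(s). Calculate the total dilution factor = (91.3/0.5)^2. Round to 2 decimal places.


Dilution factor calculation:
Single dilution = V_total / V_sample = 91.3 / 0.5 ≈ 182.6
Number of dilutions = 2
Total DF = (91.3 / 0.5)^2 (full precision, rounded at the end) = 33342.76

33342.76


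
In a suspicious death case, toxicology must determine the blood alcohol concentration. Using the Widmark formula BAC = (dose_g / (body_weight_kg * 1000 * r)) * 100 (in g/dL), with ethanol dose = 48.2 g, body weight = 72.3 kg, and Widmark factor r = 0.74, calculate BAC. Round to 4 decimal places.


Applying the Widmark formula:
BAC = (dose_g / (body_wt * 1000 * r)) * 100
Denominator = 72.3 * 1000 * 0.74 = 53502
BAC = (48.2 / 53502) * 100
BAC = 0.0901 g/dL

0.0901


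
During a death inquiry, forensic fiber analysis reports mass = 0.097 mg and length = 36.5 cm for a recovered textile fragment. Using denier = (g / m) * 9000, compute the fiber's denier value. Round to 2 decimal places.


Denier calculation:
Mass in grams = 0.097 mg / 1000 = 0.000097 g
Length in meters = 36.5 cm / 100 = 0.365 m
Linear density = mass / length = 0.000097 / 0.365 = 0.00026575 g/m
Denier = (g/m) * 9000 = 0.00026575 * 9000 = 2.39

2.39


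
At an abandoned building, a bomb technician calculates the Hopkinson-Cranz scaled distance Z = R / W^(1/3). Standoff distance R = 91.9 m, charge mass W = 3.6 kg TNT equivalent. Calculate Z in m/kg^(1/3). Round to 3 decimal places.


Scaled distance calculation:
W^(1/3) = 3.6^(1/3) = 1.532619
Z = R / W^(1/3) = 91.9 / 1.532619
Z = 59.963 m/kg^(1/3)

59.963


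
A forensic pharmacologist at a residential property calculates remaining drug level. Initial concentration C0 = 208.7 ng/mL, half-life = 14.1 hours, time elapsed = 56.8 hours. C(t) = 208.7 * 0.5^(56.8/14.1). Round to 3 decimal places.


Drug concentration decay:
Number of half-lives = t / t_half = 56.8 / 14.1 = 4.028369
Decay factor = 0.5^4.028369 = 0.06128301
C(t) = 208.7 * 0.06128301 = 12.790 ng/mL

12.790


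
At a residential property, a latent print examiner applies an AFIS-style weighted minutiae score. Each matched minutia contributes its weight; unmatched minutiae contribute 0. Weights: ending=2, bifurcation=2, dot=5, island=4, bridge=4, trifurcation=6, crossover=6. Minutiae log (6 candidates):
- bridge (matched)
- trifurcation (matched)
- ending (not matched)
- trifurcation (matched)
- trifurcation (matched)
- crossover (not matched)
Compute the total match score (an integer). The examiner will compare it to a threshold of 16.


Weighted minutiae match score:
  bridge: matched, +4 (running total 4)
  trifurcation: matched, +6 (running total 10)
  ending: not matched, +0
  trifurcation: matched, +6 (running total 16)
  trifurcation: matched, +6 (running total 22)
  crossover: not matched, +0
Total score = 22
Threshold = 16; verdict = identification

22


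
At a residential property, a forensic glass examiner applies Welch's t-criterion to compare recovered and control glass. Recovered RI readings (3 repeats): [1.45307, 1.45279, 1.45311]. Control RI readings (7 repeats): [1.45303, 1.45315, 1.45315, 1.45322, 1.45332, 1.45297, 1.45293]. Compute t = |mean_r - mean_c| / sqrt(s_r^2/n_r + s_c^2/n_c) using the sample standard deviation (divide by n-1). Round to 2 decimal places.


Welch's t-criterion for glass RI comparison:
Recovered mean = sum / n_r = 4.35897 / 3 = 1.45299
Control mean = sum / n_c = 10.17177 / 7 = 1.45311
Recovered sample variance s_r^2 = 3.04e-08
Control sample variance s_c^2 = 1.96333e-08
Welch SE (unpooled) = sqrt(s_r^2/n_r + s_c^2/n_c) = sqrt(1.01333e-08 + 2.80476e-09) = sqrt(1.29381e-08) = 0.000113746
|mean_r - mean_c| = 0.00012
t = 0.00012 / 0.000113746 = 1.05

1.05


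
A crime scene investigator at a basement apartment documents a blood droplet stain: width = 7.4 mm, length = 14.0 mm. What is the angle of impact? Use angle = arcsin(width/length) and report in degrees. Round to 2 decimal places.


Blood spatter impact angle calculation:
width / length = 7.4 / 14.0 = 0.528571
angle = arcsin(0.528571)
angle = 31.91 degrees

31.91


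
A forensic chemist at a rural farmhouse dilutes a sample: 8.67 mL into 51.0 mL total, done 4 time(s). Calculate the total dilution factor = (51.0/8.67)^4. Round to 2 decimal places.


Dilution factor calculation:
Single dilution = V_total / V_sample = 51.0 / 8.67 ≈ 5.882353
Number of dilutions = 4
Total DF = (51.0 / 8.67)^4 (full precision, rounded at the end) = 1197.30

1197.30


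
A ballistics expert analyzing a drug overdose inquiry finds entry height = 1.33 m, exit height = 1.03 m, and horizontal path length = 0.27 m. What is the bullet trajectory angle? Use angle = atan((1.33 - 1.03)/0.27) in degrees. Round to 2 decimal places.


Bullet trajectory angle:
Height difference = 1.33 - 1.03 = 0.3 m
angle = atan(0.3 / 0.27)
angle = atan(1.111111)
angle = 48.01 degrees

48.01


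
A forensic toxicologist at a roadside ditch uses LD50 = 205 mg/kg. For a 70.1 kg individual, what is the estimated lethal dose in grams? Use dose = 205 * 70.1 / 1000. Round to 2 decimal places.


Lethal dose calculation:
Lethal dose = LD50 * body_weight / 1000
= 205 * 70.1 / 1000
= 14370.5 / 1000
= 14.37 g

14.37


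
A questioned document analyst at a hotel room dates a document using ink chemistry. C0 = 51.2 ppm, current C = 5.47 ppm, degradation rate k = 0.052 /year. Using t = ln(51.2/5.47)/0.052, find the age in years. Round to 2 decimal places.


Document age estimation:
C0/C = 51.2 / 5.47 = 9.360146
ln(C0/C) = 2.236461
t = 2.236461 / 0.052 = 43.01 years

43.01


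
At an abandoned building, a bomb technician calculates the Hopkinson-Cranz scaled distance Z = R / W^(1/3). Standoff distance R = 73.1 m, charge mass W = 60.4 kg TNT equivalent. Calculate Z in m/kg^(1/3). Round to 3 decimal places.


Scaled distance calculation:
W^(1/3) = 60.4^(1/3) = 3.923548
Z = R / W^(1/3) = 73.1 / 3.923548
Z = 18.631 m/kg^(1/3)

18.631


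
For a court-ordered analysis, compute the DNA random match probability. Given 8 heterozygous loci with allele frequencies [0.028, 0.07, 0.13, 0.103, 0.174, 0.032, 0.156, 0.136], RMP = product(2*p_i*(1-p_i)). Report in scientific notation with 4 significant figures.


Computing RMP for 8 loci:
Locus 1: 2 * 0.028 * 0.972 = 0.054432
Locus 2: 2 * 0.07 * 0.93 = 0.1302
Locus 3: 2 * 0.13 * 0.87 = 0.2262
Locus 4: 2 * 0.103 * 0.897 = 0.184782
Locus 5: 2 * 0.174 * 0.826 = 0.287448
Locus 6: 2 * 0.032 * 0.968 = 0.061952
Locus 7: 2 * 0.156 * 0.844 = 0.263328
Locus 8: 2 * 0.136 * 0.864 = 0.235008
RMP = 3.264e-07

3.264e-07


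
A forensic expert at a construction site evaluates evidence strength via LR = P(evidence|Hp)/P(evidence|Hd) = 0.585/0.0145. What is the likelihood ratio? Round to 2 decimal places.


Likelihood ratio calculation:
LR = P(E|Hp) / P(E|Hd)
LR = 0.585 / 0.0145
LR = 40.34

40.34


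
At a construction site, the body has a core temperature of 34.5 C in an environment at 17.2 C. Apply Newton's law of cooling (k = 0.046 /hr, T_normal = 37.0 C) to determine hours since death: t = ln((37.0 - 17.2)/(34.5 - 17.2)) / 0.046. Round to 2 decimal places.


Using Newton's law of cooling:
t = ln((T_normal - T_ambient) / (T_body - T_ambient)) / k
T_normal - T_ambient = 19.8
T_body - T_ambient = 17.3
Ratio = 1.144509
ln(ratio) = 0.134976
t = 0.134976 / 0.046 = 2.93 hours

2.93


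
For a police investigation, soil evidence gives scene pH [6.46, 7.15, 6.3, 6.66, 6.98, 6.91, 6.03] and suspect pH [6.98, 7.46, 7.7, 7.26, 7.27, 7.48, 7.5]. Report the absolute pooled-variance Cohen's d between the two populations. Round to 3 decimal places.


Pooled-variance Cohen's d for soil pH comparison:
Scene mean = 46.49 / 7 = 6.641429
Suspect mean = 51.65 / 7 = 7.378571
Scene sample variance s_s^2 = 0.161514
Suspect sample variance s_c^2 = 0.053281
Pooled variance = ((n_s-1)*s_s^2 + (n_c-1)*s_c^2) / (n_s + n_c - 2) = 0.107398
Pooled SD = sqrt(0.107398) = 0.327716
Mean difference = -0.737143
|d| = |-0.737143| / 0.327716 = 2.249

2.249


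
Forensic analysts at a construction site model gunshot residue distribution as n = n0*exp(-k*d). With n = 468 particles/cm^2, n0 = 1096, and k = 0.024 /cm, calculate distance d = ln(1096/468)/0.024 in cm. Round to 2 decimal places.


GSR distance calculation:
n0/n = 1096 / 468 = 2.34188
ln(n0/n) = 0.850954
d = 0.850954 / 0.024 = 35.46 cm

35.46


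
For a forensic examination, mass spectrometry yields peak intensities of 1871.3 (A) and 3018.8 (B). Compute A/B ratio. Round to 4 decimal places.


Spectral peak ratio:
Peak A = 1871.3 counts
Peak B = 3018.8 counts
Ratio = 1871.3 / 3018.8 = 0.6199

0.6199


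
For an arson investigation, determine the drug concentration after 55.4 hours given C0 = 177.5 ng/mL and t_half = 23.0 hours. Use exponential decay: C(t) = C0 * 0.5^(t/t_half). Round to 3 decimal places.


Drug concentration decay:
Number of half-lives = t / t_half = 55.4 / 23.0 = 2.408696
Decay factor = 0.5^2.408696 = 0.18832599
C(t) = 177.5 * 0.18832599 = 33.428 ng/mL

33.428


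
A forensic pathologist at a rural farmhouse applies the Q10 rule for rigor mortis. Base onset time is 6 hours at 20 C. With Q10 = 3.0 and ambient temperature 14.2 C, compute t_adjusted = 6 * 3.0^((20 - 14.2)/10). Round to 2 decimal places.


Rigor mortis time adjustment:
Exponent = (T_ref - T_actual) / 10 = (20 - 14.2) / 10 = 0.58
Q10 factor = 3.0^0.58 = 1.89117
t_adjusted = 6 * 1.89117 = 11.35 hours

11.35


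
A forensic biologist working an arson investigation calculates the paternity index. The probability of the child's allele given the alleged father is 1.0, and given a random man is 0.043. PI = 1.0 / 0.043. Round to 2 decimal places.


Paternity Index calculation:
PI = P(allele|father) / P(allele|random)
PI = 1.0 / 0.043
PI = 23.26

23.26


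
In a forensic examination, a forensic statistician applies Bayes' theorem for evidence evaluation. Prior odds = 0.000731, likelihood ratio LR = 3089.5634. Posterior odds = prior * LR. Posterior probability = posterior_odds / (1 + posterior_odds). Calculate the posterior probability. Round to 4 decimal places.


Bayesian evidence evaluation:
Posterior odds = prior_odds * LR = 0.000731 * 3089.5634 = 2.258471
Posterior probability = posterior_odds / (1 + posterior_odds)
= 2.258471 / (1 + 2.258471)
= 2.258471 / 3.258471
= 0.6931

0.6931


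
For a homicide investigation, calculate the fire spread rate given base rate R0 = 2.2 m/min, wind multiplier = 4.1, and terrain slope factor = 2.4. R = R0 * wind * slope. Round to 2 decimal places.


Fire spread rate calculation:
R = R0 * wind_factor * slope_factor
= 2.2 * 4.1 * 2.4
= 9.02 * 2.4
= 21.65 m/min

21.65


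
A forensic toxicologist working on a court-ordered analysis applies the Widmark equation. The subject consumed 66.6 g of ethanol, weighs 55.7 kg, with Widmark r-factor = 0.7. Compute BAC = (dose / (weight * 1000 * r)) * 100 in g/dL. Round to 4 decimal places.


Applying the Widmark formula:
BAC = (dose_g / (body_wt * 1000 * r)) * 100
Denominator = 55.7 * 1000 * 0.7 = 38990
BAC = (66.6 / 38990) * 100
BAC = 0.1708 g/dL

0.1708


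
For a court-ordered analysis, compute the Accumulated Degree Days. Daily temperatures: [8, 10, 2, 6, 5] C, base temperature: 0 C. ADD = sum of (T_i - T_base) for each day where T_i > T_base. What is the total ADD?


Computing ADD day by day:
Day 1: max(0, 8 - 0) = 8
Day 2: max(0, 10 - 0) = 10
Day 3: max(0, 2 - 0) = 2
Day 4: max(0, 6 - 0) = 6
Day 5: max(0, 5 - 0) = 5
Total ADD = 31

31


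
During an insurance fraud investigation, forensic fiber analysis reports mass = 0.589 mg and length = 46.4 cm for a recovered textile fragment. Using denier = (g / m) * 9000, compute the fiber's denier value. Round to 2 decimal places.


Denier calculation:
Mass in grams = 0.589 mg / 1000 = 0.000589 g
Length in meters = 46.4 cm / 100 = 0.464 m
Linear density = mass / length = 0.000589 / 0.464 = 0.0012694 g/m
Denier = (g/m) * 9000 = 0.0012694 * 9000 = 11.42

11.42


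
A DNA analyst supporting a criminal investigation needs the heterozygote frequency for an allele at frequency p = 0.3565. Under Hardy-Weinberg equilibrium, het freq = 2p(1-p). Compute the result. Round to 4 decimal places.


Hardy-Weinberg heterozygote frequency:
q = 1 - p = 1 - 0.3565 = 0.6435
2pq = 2 * 0.3565 * 0.6435 = 0.4588

0.4588


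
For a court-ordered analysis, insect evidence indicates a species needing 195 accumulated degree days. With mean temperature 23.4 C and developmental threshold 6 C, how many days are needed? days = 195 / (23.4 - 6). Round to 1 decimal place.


Insect development time:
Effective temperature = avg_temp - T_base = 23.4 - 6 = 17.4 C
Days = ADD / effective_temp = 195 / 17.4 = 11.2 days

11.2


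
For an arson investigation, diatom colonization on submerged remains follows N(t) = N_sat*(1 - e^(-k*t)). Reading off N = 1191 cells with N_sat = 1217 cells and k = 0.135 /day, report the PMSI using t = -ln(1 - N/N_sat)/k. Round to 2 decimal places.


PMSI from diatom colonization curve:
N / N_sat = 1191 / 1217 = 0.978636
1 - N/N_sat = 0.021364
ln(1 - N/N_sat) = -3.846048
t = -ln(1 - N/N_sat) / k = -(-3.846048) / 0.135 = 28.49 days

28.49


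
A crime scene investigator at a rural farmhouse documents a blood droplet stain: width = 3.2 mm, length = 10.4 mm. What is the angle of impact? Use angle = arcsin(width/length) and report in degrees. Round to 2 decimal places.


Blood spatter impact angle calculation:
width / length = 3.2 / 10.4 = 0.307692
angle = arcsin(0.307692)
angle = 17.92 degrees

17.92


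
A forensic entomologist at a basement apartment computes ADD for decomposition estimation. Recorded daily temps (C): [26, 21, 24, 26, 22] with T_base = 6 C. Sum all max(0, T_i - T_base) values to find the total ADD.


Computing ADD day by day:
Day 1: max(0, 26 - 6) = 20
Day 2: max(0, 21 - 6) = 15
Day 3: max(0, 24 - 6) = 18
Day 4: max(0, 26 - 6) = 20
Day 5: max(0, 22 - 6) = 16
Total ADD = 89

89


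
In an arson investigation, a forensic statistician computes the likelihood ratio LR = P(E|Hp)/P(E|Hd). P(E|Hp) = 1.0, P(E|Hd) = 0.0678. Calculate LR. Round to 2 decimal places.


Likelihood ratio calculation:
LR = P(E|Hp) / P(E|Hd)
LR = 1.0 / 0.0678
LR = 14.75

14.75


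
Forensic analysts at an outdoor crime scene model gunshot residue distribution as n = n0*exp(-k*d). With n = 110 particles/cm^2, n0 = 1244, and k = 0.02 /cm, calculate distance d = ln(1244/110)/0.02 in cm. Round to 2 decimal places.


GSR distance calculation:
n0/n = 1244 / 110 = 11.309091
ln(n0/n) = 2.425607
d = 2.425607 / 0.02 = 121.28 cm

121.28


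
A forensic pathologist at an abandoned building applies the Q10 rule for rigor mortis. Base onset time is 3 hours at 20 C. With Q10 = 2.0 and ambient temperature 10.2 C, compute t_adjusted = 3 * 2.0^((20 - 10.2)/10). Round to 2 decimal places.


Rigor mortis time adjustment:
Exponent = (T_ref - T_actual) / 10 = (20 - 10.2) / 10 = 0.98
Q10 factor = 2.0^0.98 = 1.97247
t_adjusted = 3 * 1.97247 = 5.92 hours

5.92


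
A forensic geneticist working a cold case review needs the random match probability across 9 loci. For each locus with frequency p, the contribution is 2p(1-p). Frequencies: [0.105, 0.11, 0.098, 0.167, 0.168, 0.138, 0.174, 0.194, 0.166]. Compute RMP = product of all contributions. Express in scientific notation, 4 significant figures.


Computing RMP for 9 loci:
Locus 1: 2 * 0.105 * 0.895 = 0.18795
Locus 2: 2 * 0.11 * 0.89 = 0.1958
Locus 3: 2 * 0.098 * 0.902 = 0.176792
Locus 4: 2 * 0.167 * 0.833 = 0.278222
Locus 5: 2 * 0.168 * 0.832 = 0.279552
Locus 6: 2 * 0.138 * 0.862 = 0.237912
Locus 7: 2 * 0.174 * 0.826 = 0.287448
Locus 8: 2 * 0.194 * 0.806 = 0.312728
Locus 9: 2 * 0.166 * 0.834 = 0.276888
RMP = 2.997e-06

2.997e-06


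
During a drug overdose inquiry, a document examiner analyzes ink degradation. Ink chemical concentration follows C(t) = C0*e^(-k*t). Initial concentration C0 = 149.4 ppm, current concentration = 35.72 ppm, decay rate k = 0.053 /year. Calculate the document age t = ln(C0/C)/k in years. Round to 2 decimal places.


Document age estimation:
C0/C = 149.4 / 35.72 = 4.182531
ln(C0/C) = 1.430917
t = 1.430917 / 0.053 = 27.00 years

27.00


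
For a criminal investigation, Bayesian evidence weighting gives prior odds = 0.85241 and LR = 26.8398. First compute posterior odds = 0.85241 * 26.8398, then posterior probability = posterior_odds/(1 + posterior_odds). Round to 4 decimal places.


Bayesian evidence evaluation:
Posterior odds = prior_odds * LR = 0.85241 * 26.8398 = 22.87851
Posterior probability = posterior_odds / (1 + posterior_odds)
= 22.87851 / (1 + 22.87851)
= 22.87851 / 23.87851
= 0.9581

0.9581


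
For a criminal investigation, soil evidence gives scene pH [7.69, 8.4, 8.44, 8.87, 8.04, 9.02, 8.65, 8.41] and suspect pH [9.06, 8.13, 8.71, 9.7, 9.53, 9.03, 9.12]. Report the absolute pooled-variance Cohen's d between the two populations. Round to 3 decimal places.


Pooled-variance Cohen's d for soil pH comparison:
Scene mean = 67.52 / 8 = 8.44
Suspect mean = 63.28 / 7 = 9.04
Scene sample variance s_s^2 = 0.184343
Suspect sample variance s_c^2 = 0.269933
Pooled variance = ((n_s-1)*s_s^2 + (n_c-1)*s_c^2) / (n_s + n_c - 2) = 0.223846
Pooled SD = sqrt(0.223846) = 0.473124
Mean difference = -0.6
|d| = |-0.6| / 0.473124 = 1.268

1.268


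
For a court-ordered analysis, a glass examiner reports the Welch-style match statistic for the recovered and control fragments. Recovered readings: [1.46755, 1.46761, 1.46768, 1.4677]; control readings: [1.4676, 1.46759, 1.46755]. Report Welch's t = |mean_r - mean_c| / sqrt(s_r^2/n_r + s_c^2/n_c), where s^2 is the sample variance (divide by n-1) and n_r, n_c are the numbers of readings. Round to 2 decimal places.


Welch's t-criterion for glass RI comparison:
Recovered mean = sum / n_r = 5.87054 / 4 = 1.467635
Control mean = sum / n_c = 4.40274 / 3 = 1.46758
Recovered sample variance s_r^2 = 4.7e-09
Control sample variance s_c^2 = 7e-10
Welch SE (unpooled) = sqrt(s_r^2/n_r + s_c^2/n_c) = sqrt(1.175e-09 + 2.33333e-10) = sqrt(1.40833e-09) = 3.75277e-05
|mean_r - mean_c| = 5.5e-05
t = 5.5e-05 / 3.75277e-05 = 1.47

1.47


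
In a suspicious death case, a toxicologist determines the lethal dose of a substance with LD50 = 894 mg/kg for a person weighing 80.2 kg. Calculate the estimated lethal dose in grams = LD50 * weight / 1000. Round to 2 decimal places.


Lethal dose calculation:
Lethal dose = LD50 * body_weight / 1000
= 894 * 80.2 / 1000
= 71698.8 / 1000
= 71.70 g

71.70


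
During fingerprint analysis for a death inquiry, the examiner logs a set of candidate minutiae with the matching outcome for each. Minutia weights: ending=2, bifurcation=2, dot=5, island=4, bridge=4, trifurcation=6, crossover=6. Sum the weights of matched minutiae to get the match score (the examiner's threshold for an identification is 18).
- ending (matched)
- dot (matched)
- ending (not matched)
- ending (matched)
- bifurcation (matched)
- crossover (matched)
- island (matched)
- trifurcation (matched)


Weighted minutiae match score:
  ending: matched, +2 (running total 2)
  dot: matched, +5 (running total 7)
  ending: not matched, +0
  ending: matched, +2 (running total 9)
  bifurcation: matched, +2 (running total 11)
  crossover: matched, +6 (running total 17)
  island: matched, +4 (running total 21)
  trifurcation: matched, +6 (running total 27)
Total score = 27
Threshold = 18; verdict = identification

27


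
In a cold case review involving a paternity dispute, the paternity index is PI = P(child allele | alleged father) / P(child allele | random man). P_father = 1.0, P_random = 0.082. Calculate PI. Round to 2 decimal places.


Paternity Index calculation:
PI = P(allele|father) / P(allele|random)
PI = 1.0 / 0.082
PI = 12.20

12.20


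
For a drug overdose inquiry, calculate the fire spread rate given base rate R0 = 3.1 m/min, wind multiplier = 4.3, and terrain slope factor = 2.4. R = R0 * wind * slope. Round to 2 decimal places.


Fire spread rate calculation:
R = R0 * wind_factor * slope_factor
= 3.1 * 4.3 * 2.4
= 13.33 * 2.4
= 31.99 m/min

31.99


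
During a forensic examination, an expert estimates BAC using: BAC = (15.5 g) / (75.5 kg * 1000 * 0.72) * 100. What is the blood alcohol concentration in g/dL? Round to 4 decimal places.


Applying the Widmark formula:
BAC = (dose_g / (body_wt * 1000 * r)) * 100
Denominator = 75.5 * 1000 * 0.72 = 54360
BAC = (15.5 / 54360) * 100
BAC = 0.0285 g/dL

0.0285


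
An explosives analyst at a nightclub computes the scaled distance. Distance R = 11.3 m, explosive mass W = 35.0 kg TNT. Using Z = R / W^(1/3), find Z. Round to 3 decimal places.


Scaled distance calculation:
W^(1/3) = 35.0^(1/3) = 3.271066
Z = R / W^(1/3) = 11.3 / 3.271066
Z = 3.455 m/kg^(1/3)

3.455


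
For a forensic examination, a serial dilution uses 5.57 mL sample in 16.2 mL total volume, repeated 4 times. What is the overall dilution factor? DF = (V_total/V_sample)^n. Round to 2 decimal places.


Dilution factor calculation:
Single dilution = V_total / V_sample = 16.2 / 5.57 ≈ 2.908438
Number of dilutions = 4
Total DF = (16.2 / 5.57)^4 (full precision, rounded at the end) = 71.55

71.55


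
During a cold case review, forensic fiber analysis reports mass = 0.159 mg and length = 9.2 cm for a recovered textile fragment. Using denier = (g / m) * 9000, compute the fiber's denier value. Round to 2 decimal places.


Denier calculation:
Mass in grams = 0.159 mg / 1000 = 0.000159 g
Length in meters = 9.2 cm / 100 = 0.092 m
Linear density = mass / length = 0.000159 / 0.092 = 0.00172826 g/m
Denier = (g/m) * 9000 = 0.00172826 * 9000 = 15.55

15.55


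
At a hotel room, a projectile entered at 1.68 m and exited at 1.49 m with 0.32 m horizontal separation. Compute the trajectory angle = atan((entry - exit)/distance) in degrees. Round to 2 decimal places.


Bullet trajectory angle:
Height difference = 1.68 - 1.49 = 0.19 m
angle = atan(0.19 / 0.32)
angle = atan(0.59375)
angle = 30.70 degrees

30.70


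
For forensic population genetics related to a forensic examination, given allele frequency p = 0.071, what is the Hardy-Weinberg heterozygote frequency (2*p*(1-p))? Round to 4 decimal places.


Hardy-Weinberg heterozygote frequency:
q = 1 - p = 1 - 0.071 = 0.929
2pq = 2 * 0.071 * 0.929 = 0.1319

0.1319


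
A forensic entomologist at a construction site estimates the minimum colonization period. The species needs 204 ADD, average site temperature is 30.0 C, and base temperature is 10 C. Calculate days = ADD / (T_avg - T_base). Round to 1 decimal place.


Insect development time:
Effective temperature = avg_temp - T_base = 30.0 - 10 = 20.0 C
Days = ADD / effective_temp = 204 / 20.0 = 10.2 days

10.2


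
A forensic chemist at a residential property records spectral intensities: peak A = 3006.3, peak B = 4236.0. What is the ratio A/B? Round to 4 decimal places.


Spectral peak ratio:
Peak A = 3006.3 counts
Peak B = 4236.0 counts
Ratio = 3006.3 / 4236.0 = 0.7097

0.7097


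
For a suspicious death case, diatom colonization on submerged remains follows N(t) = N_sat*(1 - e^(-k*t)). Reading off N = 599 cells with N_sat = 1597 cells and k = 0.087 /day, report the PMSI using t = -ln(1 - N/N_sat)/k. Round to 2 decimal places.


PMSI from diatom colonization curve:
N / N_sat = 599 / 1597 = 0.375078
1 - N/N_sat = 0.624922
ln(1 - N/N_sat) = -0.470128
t = -ln(1 - N/N_sat) / k = -(-0.470128) / 0.087 = 5.40 days

5.40


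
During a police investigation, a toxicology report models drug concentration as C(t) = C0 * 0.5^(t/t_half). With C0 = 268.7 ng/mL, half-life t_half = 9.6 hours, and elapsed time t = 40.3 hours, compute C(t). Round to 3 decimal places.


Drug concentration decay:
Number of half-lives = t / t_half = 40.3 / 9.6 = 4.197917
Decay factor = 0.5^4.197917 = 0.05448802
C(t) = 268.7 * 0.05448802 = 14.641 ng/mL

14.641


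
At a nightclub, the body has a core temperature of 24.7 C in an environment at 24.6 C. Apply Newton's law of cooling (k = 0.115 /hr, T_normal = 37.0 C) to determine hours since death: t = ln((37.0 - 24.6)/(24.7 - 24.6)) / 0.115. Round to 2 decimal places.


Using Newton's law of cooling:
t = ln((T_normal - T_ambient) / (T_body - T_ambient)) / k
T_normal - T_ambient = 12.4
T_body - T_ambient = 0.1
Ratio = 124
ln(ratio) = 4.820282
t = 4.820282 / 0.115 = 41.92 hours

41.92


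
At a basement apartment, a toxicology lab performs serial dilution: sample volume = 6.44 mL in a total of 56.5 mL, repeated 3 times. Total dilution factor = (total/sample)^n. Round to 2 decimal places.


Dilution factor calculation:
Single dilution = V_total / V_sample = 56.5 / 6.44 ≈ 8.773292
Number of dilutions = 3
Total DF = (56.5 / 6.44)^3 (full precision, rounded at the end) = 675.29

675.29


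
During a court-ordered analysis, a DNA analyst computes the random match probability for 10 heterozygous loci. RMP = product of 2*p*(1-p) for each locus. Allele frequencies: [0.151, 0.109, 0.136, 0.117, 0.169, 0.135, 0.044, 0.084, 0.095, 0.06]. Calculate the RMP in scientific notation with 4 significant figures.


Computing RMP for 10 loci:
Locus 1: 2 * 0.151 * 0.849 = 0.256398
Locus 2: 2 * 0.109 * 0.891 = 0.194238
Locus 3: 2 * 0.136 * 0.864 = 0.235008
Locus 4: 2 * 0.117 * 0.883 = 0.206622
Locus 5: 2 * 0.169 * 0.831 = 0.280878
Locus 6: 2 * 0.135 * 0.865 = 0.23355
Locus 7: 2 * 0.044 * 0.956 = 0.084128
Locus 8: 2 * 0.084 * 0.916 = 0.153888
Locus 9: 2 * 0.095 * 0.905 = 0.17195
Locus 10: 2 * 0.06 * 0.94 = 0.1128
RMP = 3.983e-08

3.983e-08


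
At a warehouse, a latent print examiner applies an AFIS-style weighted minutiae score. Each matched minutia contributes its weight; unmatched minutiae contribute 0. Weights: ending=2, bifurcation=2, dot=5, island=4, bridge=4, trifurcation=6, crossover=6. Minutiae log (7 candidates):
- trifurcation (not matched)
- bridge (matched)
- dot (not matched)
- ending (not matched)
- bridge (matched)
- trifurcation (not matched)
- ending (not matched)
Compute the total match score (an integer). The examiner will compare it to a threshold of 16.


Weighted minutiae match score:
  trifurcation: not matched, +0
  bridge: matched, +4 (running total 4)
  dot: not matched, +0
  ending: not matched, +0
  bridge: matched, +4 (running total 8)
  trifurcation: not matched, +0
  ending: not matched, +0
Total score = 8
Threshold = 16; verdict = inconclusive

8


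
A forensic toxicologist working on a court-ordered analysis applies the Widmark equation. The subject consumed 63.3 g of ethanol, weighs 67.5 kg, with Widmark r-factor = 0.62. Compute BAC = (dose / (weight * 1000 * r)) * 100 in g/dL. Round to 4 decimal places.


Applying the Widmark formula:
BAC = (dose_g / (body_wt * 1000 * r)) * 100
Denominator = 67.5 * 1000 * 0.62 = 41850
BAC = (63.3 / 41850) * 100
BAC = 0.1513 g/dL

0.1513


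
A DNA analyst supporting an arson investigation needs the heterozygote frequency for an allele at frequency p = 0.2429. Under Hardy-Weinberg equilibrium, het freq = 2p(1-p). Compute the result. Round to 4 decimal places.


Hardy-Weinberg heterozygote frequency:
q = 1 - p = 1 - 0.2429 = 0.7571
2pq = 2 * 0.2429 * 0.7571 = 0.3678

0.3678


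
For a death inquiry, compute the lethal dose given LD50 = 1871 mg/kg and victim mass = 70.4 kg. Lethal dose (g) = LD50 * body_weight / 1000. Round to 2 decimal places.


Lethal dose calculation:
Lethal dose = LD50 * body_weight / 1000
= 1871 * 70.4 / 1000
= 131718.4 / 1000
= 131.72 g

131.72


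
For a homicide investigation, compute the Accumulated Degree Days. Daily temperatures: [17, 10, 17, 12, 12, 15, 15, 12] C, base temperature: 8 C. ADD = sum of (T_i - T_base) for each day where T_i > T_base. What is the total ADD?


Computing ADD day by day:
Day 1: max(0, 17 - 8) = 9
Day 2: max(0, 10 - 8) = 2
Day 3: max(0, 17 - 8) = 9
Day 4: max(0, 12 - 8) = 4
Day 5: max(0, 12 - 8) = 4
Day 6: max(0, 15 - 8) = 7
Day 7: max(0, 15 - 8) = 7
Day 8: max(0, 12 - 8) = 4
Total ADD = 46

46


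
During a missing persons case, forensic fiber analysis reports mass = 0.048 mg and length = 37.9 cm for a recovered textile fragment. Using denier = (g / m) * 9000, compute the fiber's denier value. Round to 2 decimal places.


Denier calculation:
Mass in grams = 0.048 mg / 1000 = 0.000048 g
Length in meters = 37.9 cm / 100 = 0.379 m
Linear density = mass / length = 0.000048 / 0.379 = 0.00012665 g/m
Denier = (g/m) * 9000 = 0.00012665 * 9000 = 1.14

1.14


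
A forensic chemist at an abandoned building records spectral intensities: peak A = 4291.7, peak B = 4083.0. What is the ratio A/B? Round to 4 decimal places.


Spectral peak ratio:
Peak A = 4291.7 counts
Peak B = 4083.0 counts
Ratio = 4291.7 / 4083.0 = 1.0511

1.0511


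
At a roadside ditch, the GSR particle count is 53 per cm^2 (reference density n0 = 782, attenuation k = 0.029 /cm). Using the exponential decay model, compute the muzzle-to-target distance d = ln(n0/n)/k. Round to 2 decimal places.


GSR distance calculation:
n0/n = 782 / 53 = 14.754717
ln(n0/n) = 2.691563
d = 2.691563 / 0.029 = 92.81 cm

92.81


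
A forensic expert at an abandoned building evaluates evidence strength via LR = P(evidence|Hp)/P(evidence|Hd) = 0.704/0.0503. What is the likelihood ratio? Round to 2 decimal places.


Likelihood ratio calculation:
LR = P(E|Hp) / P(E|Hd)
LR = 0.704 / 0.0503
LR = 14.00

14.00


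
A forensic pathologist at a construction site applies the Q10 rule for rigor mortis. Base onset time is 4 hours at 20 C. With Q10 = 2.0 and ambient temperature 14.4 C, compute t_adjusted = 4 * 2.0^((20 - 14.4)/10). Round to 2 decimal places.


Rigor mortis time adjustment:
Exponent = (T_ref - T_actual) / 10 = (20 - 14.4) / 10 = 0.56
Q10 factor = 2.0^0.56 = 1.47427
t_adjusted = 4 * 1.47427 = 5.90 hours

5.90


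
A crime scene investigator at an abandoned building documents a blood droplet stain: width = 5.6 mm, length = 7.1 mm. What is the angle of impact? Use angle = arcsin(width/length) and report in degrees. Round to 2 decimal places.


Blood spatter impact angle calculation:
width / length = 5.6 / 7.1 = 0.788732
angle = arcsin(0.788732)
angle = 52.07 degrees

52.07


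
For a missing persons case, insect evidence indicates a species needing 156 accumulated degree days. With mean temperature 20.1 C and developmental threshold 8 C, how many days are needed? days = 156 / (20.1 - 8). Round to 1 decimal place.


Insect development time:
Effective temperature = avg_temp - T_base = 20.1 - 8 = 12.1 C
Days = ADD / effective_temp = 156 / 12.1 = 12.9 days

12.9


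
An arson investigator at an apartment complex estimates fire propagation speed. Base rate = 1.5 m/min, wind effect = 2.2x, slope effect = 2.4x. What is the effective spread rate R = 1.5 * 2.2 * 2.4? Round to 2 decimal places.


Fire spread rate calculation:
R = R0 * wind_factor * slope_factor
= 1.5 * 2.2 * 2.4
= 3.3 * 2.4
= 7.92 m/min

7.92


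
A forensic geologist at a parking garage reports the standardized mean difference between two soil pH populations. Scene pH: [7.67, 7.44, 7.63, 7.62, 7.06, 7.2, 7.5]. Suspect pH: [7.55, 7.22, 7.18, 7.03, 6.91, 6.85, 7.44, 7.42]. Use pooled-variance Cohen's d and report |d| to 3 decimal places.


Pooled-variance Cohen's d for soil pH comparison:
Scene mean = 52.12 / 7 = 7.445714
Suspect mean = 57.6 / 8 = 7.2
Scene sample variance s_s^2 = 0.054462
Suspect sample variance s_c^2 = 0.0664
Pooled variance = ((n_s-1)*s_s^2 + (n_c-1)*s_c^2) / (n_s + n_c - 2) = 0.06089
Pooled SD = sqrt(0.06089) = 0.246759
Mean difference = 0.245714
|d| = |0.245714| / 0.246759 = 0.996

0.996


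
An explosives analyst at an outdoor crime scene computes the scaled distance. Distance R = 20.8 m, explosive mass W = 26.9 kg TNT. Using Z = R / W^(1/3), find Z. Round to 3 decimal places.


Scaled distance calculation:
W^(1/3) = 26.9^(1/3) = 2.996292
Z = R / W^(1/3) = 20.8 / 2.996292
Z = 6.942 m/kg^(1/3)

6.942


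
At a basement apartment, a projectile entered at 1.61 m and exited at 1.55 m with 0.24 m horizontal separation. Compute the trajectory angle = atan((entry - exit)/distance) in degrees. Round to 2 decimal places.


Bullet trajectory angle:
Height difference = 1.61 - 1.55 = 0.06 m
angle = atan(0.06 / 0.24)
angle = atan(0.25)
angle = 14.04 degrees

14.04


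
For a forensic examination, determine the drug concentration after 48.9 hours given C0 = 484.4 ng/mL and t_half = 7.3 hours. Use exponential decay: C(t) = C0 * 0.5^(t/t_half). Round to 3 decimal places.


Drug concentration decay:
Number of half-lives = t / t_half = 48.9 / 7.3 = 6.69863
Decay factor = 0.5^6.69863 = 0.00962745
C(t) = 484.4 * 0.00962745 = 4.664 ng/mL

4.664


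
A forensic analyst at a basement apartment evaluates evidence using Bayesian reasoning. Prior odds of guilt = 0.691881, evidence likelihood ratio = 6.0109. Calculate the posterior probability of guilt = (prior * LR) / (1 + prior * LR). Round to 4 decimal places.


Bayesian evidence evaluation:
Posterior odds = prior_odds * LR = 0.691881 * 6.0109 = 4.158828
Posterior probability = posterior_odds / (1 + posterior_odds)
= 4.158828 / (1 + 4.158828)
= 4.158828 / 5.158828
= 0.8062

0.8062


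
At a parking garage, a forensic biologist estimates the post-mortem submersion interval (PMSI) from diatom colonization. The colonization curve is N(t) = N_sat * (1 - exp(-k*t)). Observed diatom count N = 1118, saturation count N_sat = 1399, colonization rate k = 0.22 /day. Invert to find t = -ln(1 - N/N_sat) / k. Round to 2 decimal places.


PMSI from diatom colonization curve:
N / N_sat = 1118 / 1399 = 0.799142
1 - N/N_sat = 0.200858
ln(1 - N/N_sat) = -1.605157
t = -ln(1 - N/N_sat) / k = -(-1.605157) / 0.22 = 7.30 days

7.30


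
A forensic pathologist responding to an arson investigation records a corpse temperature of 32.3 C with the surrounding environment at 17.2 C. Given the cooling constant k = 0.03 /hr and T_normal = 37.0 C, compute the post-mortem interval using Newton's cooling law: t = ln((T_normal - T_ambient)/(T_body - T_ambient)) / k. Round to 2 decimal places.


Using Newton's law of cooling:
t = ln((T_normal - T_ambient) / (T_body - T_ambient)) / k
T_normal - T_ambient = 19.8
T_body - T_ambient = 15.1
Ratio = 1.311258
ln(ratio) = 0.270987
t = 0.270987 / 0.03 = 9.03 hours

9.03


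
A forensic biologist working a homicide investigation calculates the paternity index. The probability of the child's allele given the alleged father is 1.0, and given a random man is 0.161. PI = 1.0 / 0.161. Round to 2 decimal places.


Paternity Index calculation:
PI = P(allele|father) / P(allele|random)
PI = 1.0 / 0.161
PI = 6.21

6.21


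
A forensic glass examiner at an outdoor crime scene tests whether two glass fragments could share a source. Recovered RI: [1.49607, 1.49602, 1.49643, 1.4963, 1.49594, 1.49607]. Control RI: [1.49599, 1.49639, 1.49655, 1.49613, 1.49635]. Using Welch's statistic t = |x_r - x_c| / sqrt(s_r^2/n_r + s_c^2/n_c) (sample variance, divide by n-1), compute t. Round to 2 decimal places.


Welch's t-criterion for glass RI comparison:
Recovered mean = sum / n_r = 8.97683 / 6 = 1.4961383
Control mean = sum / n_c = 7.48141 / 5 = 1.496282
Recovered sample variance s_r^2 = 3.47767e-08
Control sample variance s_c^2 = 4.912e-08
Welch SE (unpooled) = sqrt(s_r^2/n_r + s_c^2/n_c) = sqrt(5.79611e-09 + 9.824e-09) = sqrt(1.56201e-08) = 0.00012498
|mean_r - mean_c| = 0.000143667
t = 0.000143667 / 0.00012498 = 1.15

1.15


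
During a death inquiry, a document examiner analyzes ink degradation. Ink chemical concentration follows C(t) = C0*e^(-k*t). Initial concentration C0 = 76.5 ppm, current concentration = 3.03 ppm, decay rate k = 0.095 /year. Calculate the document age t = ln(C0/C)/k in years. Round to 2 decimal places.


Document age estimation:
C0/C = 76.5 / 3.03 = 25.247525
ln(C0/C) = 3.228728
t = 3.228728 / 0.095 = 33.99 years

33.99


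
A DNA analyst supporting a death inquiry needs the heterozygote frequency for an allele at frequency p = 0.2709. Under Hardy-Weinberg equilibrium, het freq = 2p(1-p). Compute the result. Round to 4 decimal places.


Hardy-Weinberg heterozygote frequency:
q = 1 - p = 1 - 0.2709 = 0.7291
2pq = 2 * 0.2709 * 0.7291 = 0.3950

0.3950
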